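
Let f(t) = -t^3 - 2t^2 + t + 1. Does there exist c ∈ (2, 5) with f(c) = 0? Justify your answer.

The endpoint values f(2) = -13 and f(5) = -169 are both negative. Claim: f(t) < 0 for every t in (2, 5).
Substitute t = 2 + u, where 0 < u < 3 on the interval. Expanding, f(2 + u) = -u^3 - 8u^2 - 19u - 13.
All 4 nonzero coefficients of this polynomial in u are negative; hence for u > 0 the value is a sum of negative terms (the constant -13 among them).
Therefore f(t) < 0 throughout (2, 5), and f has no zero there.

f has no root in that interval.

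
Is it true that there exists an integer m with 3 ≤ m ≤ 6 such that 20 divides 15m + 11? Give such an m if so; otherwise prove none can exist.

For m = 3, 4, 5, 6 the values of 15m + 11 modulo 20 are 16, 11, 6, 1 respectively.
The residue 0 does not occur, so no m in [3, 6] makes 15m + 11 a multiple of 20.

No such integer m in that range exists.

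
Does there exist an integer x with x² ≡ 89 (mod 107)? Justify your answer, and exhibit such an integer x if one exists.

Take x = 93. Then 93² = 8649 = 80·107 + 89, so 93² ≡ 89 (mod 107).

x = 93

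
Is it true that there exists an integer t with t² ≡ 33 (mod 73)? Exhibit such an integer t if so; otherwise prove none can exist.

No such integer exists.

Apply Euler's criterion with the prime 73: 33 is a quadratic residue iff 33^36 ≡ 1 (mod 73), and a non-residue iff it is ≡ −1.
Repeated squaring mod 73: 33^2 = 1089 ≡ 67; 33^4 ≡ 67² = 4489 ≡ 36; 33^8 ≡ 36² = 1296 ≡ 55; 33^16 ≡ 55² = 3025 ≡ 32; 33^32 ≡ 32² = 1024 ≡ 2.
Since 36 = 32 + 4, 33^36 ≡ 2 · 36; multiplying out mod 73: 2·36 = 72 ≡ 72. Thus 33^36 ≡ 72 ≡ −1 (mod 73).
By Euler's criterion 33 is a quadratic non-residue mod 73: no t satisfies t² ≡ 33 (mod 73).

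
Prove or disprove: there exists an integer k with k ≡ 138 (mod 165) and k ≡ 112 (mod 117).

Both moduli are multiples of 3 = gcd(165, 117), so any solution would satisfy k ≡ 138 and k ≡ 112 modulo 3 simultaneously.
These are incompatible: 138 − 112 = 26 is not divisible by 3.
So no integer satisfies both congruences.

There is no such integer.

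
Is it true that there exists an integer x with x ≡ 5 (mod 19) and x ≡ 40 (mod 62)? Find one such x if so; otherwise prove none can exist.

The moduli 19 and 62 are coprime, so by the Chinese Remainder Theorem a unique solution modulo 1178 exists.
Write x = 5 + 19t and require 5 + 19t ≡ 40 (mod 62), i.e. 19t ≡ 35 (mod 62).
To invert 19 modulo 62: 62 = 3·19 + 5, 19 = 3·5 + 4, 5 = 1·4 + 1, 4 = 4·1 + 0, and unwinding, 1 = 5 − 1·4 = 5 − (19 − 3·5) = −19 + 4·5 = −19 + 4·(62 − 3·19) = 4·62 − 13·19. Thus 19⁻¹ ≡ -13 ≡ 49 (mod 62).
Therefore t ≡ 49·35 = 1715 ≡ 41 (mod 62).
Taking t = 41 gives x = 5 + 19·41 = 784.
Check: 784 mod 19 = 5, 784 mod 62 = 40. ✓

x = 784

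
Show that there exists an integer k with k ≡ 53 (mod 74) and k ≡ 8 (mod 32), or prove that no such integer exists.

Both moduli are multiples of 2 = gcd(74, 32), so any solution would satisfy k ≡ 53 and k ≡ 8 modulo 2 simultaneously.
These are incompatible: 53 − 8 = 45 is not divisible by 2.
Hence the system has no solution.

There is no such integer.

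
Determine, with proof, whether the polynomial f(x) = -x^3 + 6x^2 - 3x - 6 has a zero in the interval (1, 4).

f(1) = -4 and f(4) = 14, which have opposite signs.
Since f is a polynomial it is continuous on [1, 4].
By the Intermediate Value Theorem f must vanish at some point of (1, 4).

Such a root exists.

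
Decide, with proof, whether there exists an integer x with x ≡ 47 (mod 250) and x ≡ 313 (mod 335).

Both moduli are multiples of 5 = gcd(250, 335), so any solution would satisfy x ≡ 47 and x ≡ 313 modulo 5 simultaneously.
These are incompatible: 47 − 313 = -266 is not divisible by 5.
So no integer satisfies both congruences.

No such integer exists.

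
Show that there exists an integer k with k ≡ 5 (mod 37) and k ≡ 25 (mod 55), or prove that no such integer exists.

k = 190

Since 37 and 55 share no common factor, CRT says the pair of congruences has a solution (unique mod 2035).
Write k = 5 + 37t and require 5 + 37t ≡ 25 (mod 55), i.e. 37t ≡ 20 (mod 55).
To invert 37 modulo 55: 55 = 1·37 + 18, 37 = 2·18 + 1, 18 = 18·1 + 0, and unwinding, 1 = 37 − 2·18 = 37 − 2·(55 − 1·37) = −2·55 + 3·37. Thus 37⁻¹ ≡ 3 (mod 55).
Therefore t ≡ 3·20 = 60 ≡ 5 (mod 55).
With t = 5: k = 5 + 37·5 = 190.
Check: 190 mod 37 = 5, 190 mod 55 = 25. ✓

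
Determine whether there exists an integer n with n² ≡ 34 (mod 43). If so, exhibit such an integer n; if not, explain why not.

Apply Euler's criterion with the prime 43: 34 is a quadratic residue iff 34^21 ≡ 1 (mod 43), and a non-residue iff it is ≡ −1.
Repeated squaring mod 43: 34^2 = 1156 ≡ 38; 34^4 ≡ 38² = 1444 ≡ 25; 34^8 ≡ 25² = 625 ≡ 23; 34^16 ≡ 23² = 529 ≡ 13.
Since 21 = 16 + 4 + 1, 34^21 ≡ 13 · 25 · 34; multiplying out mod 43: 13·25 = 325 ≡ 24, then 24·34 = 816 ≡ 42. Thus 34^21 ≡ 42 ≡ −1 (mod 43).
By Euler's criterion 34 is a quadratic non-residue mod 43: no n satisfies n² ≡ 34 (mod 43).

No such integer exists.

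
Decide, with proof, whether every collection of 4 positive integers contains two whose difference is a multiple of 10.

No; for instance {4, 5, 6, 7} is a counterexample.

Try 4 consecutive integers, 4, 5, 6, 7. Their remainders mod 10 are 4, 5, 6, 7 — pairwise different, as any 4 ≤ 10 consecutive integers have distinct residues.
The differences between them range over 1, …, 3, none of which is divisible by 10.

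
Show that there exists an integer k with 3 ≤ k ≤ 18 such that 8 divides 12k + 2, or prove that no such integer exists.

For k = 3, 4, …, 18 the values of 12k + 2 modulo 8 are 6, 2, 6, 2, 6, 2, 6, 2, 6, 2, 6, 2, 6, 2, 6, 2 respectively.
None is 0, so 8 never divides 12k + 2 on this range.

There is no such integer k in that range.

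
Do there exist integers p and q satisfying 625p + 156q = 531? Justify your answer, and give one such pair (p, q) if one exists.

p = 63, q = -249

Since gcd(625, 156) = 1, every integer is an integer combination of 625 and 156.
Dividing repeatedly: 625 = 4·156 + 1, 156 = 156·1 + 0.
Working back up the chain: 1 = 625 − 4·156. So 625·1 + 156·(-4) = 1.
Scaling by 531 gives the particular solution (p, q) = (531, -2124).
Subtracting 3·156 from p and adding 3·625 to q gives the tidier solution (63, -249).
Indeed 625·63 + 156·(-249) = 39375 − 38844 = 531.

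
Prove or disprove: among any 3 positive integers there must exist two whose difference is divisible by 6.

Consider the 3 integers 9, 10, 11. They lie in distinct residue classes modulo 6, since 3 ≤ 6.
No two share a residue, so no pair has difference divisible by 6; the claim fails for this set.

No, the set {9, 10, 11} is a counterexample.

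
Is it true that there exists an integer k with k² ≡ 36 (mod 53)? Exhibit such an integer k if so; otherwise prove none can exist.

k = 47

k = 47 works: 47² = 2209, and 2209 − 36 = 2173 = 41·53.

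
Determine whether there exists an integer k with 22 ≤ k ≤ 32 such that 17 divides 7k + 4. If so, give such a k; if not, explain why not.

For k = 22, 23, …, 30 the values 158, 165, 172, 179, 186, 193, 200, 207, 214 are not multiples of 17. At k = 31 we get 7·31 + 4 = 221, and 221 = 17·13.

k = 31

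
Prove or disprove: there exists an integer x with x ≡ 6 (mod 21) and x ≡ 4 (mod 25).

The moduli 21 and 25 are coprime, so by the Chinese Remainder Theorem a unique solution modulo 525 exists.
Any solution of the first congruence is x = 6 + 21t; substituting into the second, 21t ≡ 4 − 6 ≡ 23 (mod 25).
Since 21·6 = 126 = 5·25 + 1, the inverse of 21 mod 25 is 6.
Therefore t ≡ 6·23 = 138 ≡ 13 (mod 25).
With t = 13: x = 6 + 21·13 = 279.
Check: 279 mod 21 = 6, 279 mod 25 = 4. ✓

x = 279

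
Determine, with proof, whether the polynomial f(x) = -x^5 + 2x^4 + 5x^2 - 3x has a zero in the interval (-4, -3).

The endpoint values f(-4) = 1628 and f(-3) = 459 are both positive. Claim: f(x) > 0 for every x in (-4, -3).
Shift to the endpoint -3: with x = -3 − u (0 < u < 1), one computes f(-3 − u) = u^5 + 17u^4 + 114u^3 + 383u^2 + 654u + 459.
The nonzero coefficients here are all positive, so for u > 0 every term is positive (or zero), and the constant term 459 is strictly positive.
Therefore f(x) > 0 throughout (-4, -3), and f has no zero there.

f has no root in that interval.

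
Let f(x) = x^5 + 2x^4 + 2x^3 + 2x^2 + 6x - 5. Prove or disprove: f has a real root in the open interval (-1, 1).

f(-1) = -10 and f(1) = 8, which have opposite signs.
Since f is a polynomial it is continuous on [-1, 1].
By the Intermediate Value Theorem f must vanish at some point of (-1, 1).

Yes, f has a root in the interval.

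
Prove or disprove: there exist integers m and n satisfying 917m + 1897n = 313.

No such integers exist.

gcd(917, 1897) = 7, so every integer of the form 917m + 1897n is a multiple of 7.
However 313 leaves remainder 5 on division by 7.
So the equation is unsolvable over ℤ.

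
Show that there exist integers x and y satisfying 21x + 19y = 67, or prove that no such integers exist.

x = 5, y = -2

21 and 19 are coprime, so 21x + 19y ranges over all of ℤ.
Run the Euclidean algorithm on 21 and 19: 21 = 1·19 + 2, 19 = 9·2 + 1, 2 = 2·1 + 0.
Back-substituting, 1 = 19 − 9·2 = 19 − 9·(21 − 1·19) = −9·21 + 10·19; that is, 21·(-9) + 19·10 = 1.
Multiplying through by 67: x = (-9)·67 = -603, y = 10·67 = 670 is a solution.
Shifting by a multiple of (19, −21) keeps it a solution: x = -603 + 32·19 = 5, y = 670 − 32·21 = -2.
Indeed 21·5 + 19·(-2) = 105 − 38 = 67.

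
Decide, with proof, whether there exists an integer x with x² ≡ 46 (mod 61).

x = 31

x = 31 works: 31² = 961, and 961 − 46 = 915 = 15·61.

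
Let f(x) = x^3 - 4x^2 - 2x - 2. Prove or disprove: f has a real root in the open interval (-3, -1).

No.

The endpoint values f(-3) = -59 and f(-1) = -5 are both negative. Claim: f(x) < 0 for every x in (-3, -1).
Substitute x = -1 − u, where 0 < u < 2 on the interval. Expanding, f(-1 − u) = -u^3 - 7u^2 - 9u - 5.
The nonzero coefficients here are all negative, so for u > 0 every term is negative (or zero), and the constant term -5 is strictly negative.
Therefore f(x) < 0 throughout (-3, -1), and f has no zero there.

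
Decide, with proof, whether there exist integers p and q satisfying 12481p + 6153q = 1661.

No, no such integers exist.

gcd(12481, 6153) = 7, so every integer of the form 12481p + 6153q is a multiple of 7.
But 1661 = 7·237 + 2, so 7 ∤ 1661.
Therefore 12481p + 6153q = 1661 has no solution in integers.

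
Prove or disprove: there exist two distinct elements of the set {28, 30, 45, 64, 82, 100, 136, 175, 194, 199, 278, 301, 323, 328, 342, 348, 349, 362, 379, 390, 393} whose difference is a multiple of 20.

28 mod 20 = 8 and 328 mod 20 = 8, so 328 − 28 = 300 = 15·20.

28 and 328 are such a pair.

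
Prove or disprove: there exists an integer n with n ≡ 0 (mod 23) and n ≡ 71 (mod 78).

gcd(23, 78) = 1, so the Chinese Remainder Theorem guarantees exactly one residue class mod 1794 satisfying both.
Write n = 0 + 23t and require 0 + 23t ≡ 71 (mod 78), i.e. 23t ≡ 71 (mod 78).
Since 23·17 = 391 = 5·78 + 1, the inverse of 23 mod 78 is 17.
Multiplying by 17: t ≡ 17·71 = 1207 ≡ 37 (mod 78).
With t = 37: n = 0 + 23·37 = 851.
Indeed 851 ≡ 0 (mod 23) and 851 ≡ 71 (mod 78).

n = 851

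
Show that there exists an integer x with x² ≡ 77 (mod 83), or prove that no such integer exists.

x = 34 works: 34² = 1156, and 1156 − 77 = 1079 = 13·83.

x = 34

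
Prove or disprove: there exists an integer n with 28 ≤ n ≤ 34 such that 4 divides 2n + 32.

At n = 28 we get 2·28 + 32 = 88, and 88 = 4·22.

n = 28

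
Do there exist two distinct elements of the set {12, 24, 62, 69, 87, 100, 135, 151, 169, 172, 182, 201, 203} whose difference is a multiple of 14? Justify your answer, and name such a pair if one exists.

There is no such pair.

Two integers differ by a multiple of 14 exactly when they have the same residue mod 14. The residues are 12↦12, 24↦10, 62↦6, 69↦13, 87↦3, 100↦2, 135↦9, 151↦11, 169↦1, 172↦4, 182↦0, 201↦5, 203↦7.
No residue repeats among the 13 elements, so no pair has difference ≡ 0 (mod 14).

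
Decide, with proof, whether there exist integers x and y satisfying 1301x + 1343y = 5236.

Since gcd(1301, 1343) = 1, every integer is an integer combination of 1301 and 1343.
Run the Euclidean algorithm on 1343 and 1301: 1343 = 1·1301 + 42, 1301 = 30·42 + 41, 42 = 1·41 + 1, 41 = 41·1 + 0.
Unwinding: 1 = 42 − 1·41 = 42 − (1301 − 30·42) = −1301 + 31·42 = −1301 + 31·(1343 − 1·1301) = 31·1343 − 32·1301, i.e. 1301·(-32) + 1343·31 = 1.
Scaling by 5236 gives the particular solution (x, y) = (-167552, 162316).
Shifting by a multiple of (1343, −1301) keeps it a solution: x = -167552 + 125·1343 = 323, y = 162316 − 125·1301 = -309.
Check: 1301·323 + 1343·(-309) = 420223 − 414987 = 5236. ✓

x = 323, y = -309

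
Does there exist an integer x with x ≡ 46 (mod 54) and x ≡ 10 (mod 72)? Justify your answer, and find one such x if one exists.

x = 154

gcd(54, 72) = 18. A simultaneous solution exists iff 46 ≡ 10 (mod 18); here 46 mod 18 = 10 = 10 mod 18, so it does.
The integers ≡ 46 (mod 54) are 46, 100, 154, …; their remainders mod 72 are 46, 28, 10, so x = 154 is the first that is ≡ 10 (mod 72).
Indeed 154 ≡ 46 (mod 54) and 154 ≡ 10 (mod 72).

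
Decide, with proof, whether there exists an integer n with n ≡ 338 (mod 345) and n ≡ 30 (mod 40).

There is no such integer.

Reduce both congruences modulo 5, which divides 345 and 40: they say n ≡ 338 (mod 5) and n ≡ 30 (mod 5).
But 338 mod 5 = 3 while 30 mod 5 = 0, a contradiction.
Hence the system has no solution.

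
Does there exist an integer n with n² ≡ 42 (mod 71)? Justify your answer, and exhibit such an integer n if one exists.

71 is prime, so by Euler's criterion 42 is a square mod 71 iff 42^((71−1)/2) = 42^35 ≡ 1 (mod 71).
Squaring successively (mod 71): 42^2 = 1764 ≡ 60; 42^4 ≡ 60² = 3600 ≡ 50; 42^8 ≡ 50² = 2500 ≡ 15; 42^16 ≡ 15² = 225 ≡ 12; 42^32 ≡ 12² = 144 ≡ 2.
Since 35 = 32 + 2 + 1, 42^35 ≡ 2 · 60 · 42; multiplying out mod 71: 2·60 = 120 ≡ 49, then 49·42 = 2058 ≡ 70. Thus 42^35 ≡ 70 ≡ −1 (mod 71).
The value −1 means 42 is a non-residue modulo 71, so n² ≡ 42 (mod 71) is impossible.

No, no such integer exists.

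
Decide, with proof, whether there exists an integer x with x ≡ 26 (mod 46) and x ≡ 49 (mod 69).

gcd(46, 69) = 23. A simultaneous solution exists iff 26 ≡ 49 (mod 23); here 26 mod 23 = 3 = 49 mod 23, so it does.
The integers ≡ 26 (mod 46) are 26, 72, 118, …; their remainders mod 69 are 26, 3, 49, so x = 118 is the first that is ≡ 49 (mod 69).
Check: 118 mod 46 = 26, 118 mod 69 = 49. ✓

x = 118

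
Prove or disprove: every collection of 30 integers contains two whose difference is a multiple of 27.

Each integer lies in one of the 27 residue classes modulo 27.
With 30 integers and only 27 classes, the pigeonhole principle forces two of them, say a and b, into the same class.
Then a ≡ b (mod 27), i.e. 27 ∣ (a − b).

True.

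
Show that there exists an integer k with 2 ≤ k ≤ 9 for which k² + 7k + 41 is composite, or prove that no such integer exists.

k = 4

At k = 4: 4² + 7·4 + 41 = 85 = 5·17, which is composite.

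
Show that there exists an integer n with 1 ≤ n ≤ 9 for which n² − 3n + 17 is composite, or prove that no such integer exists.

n = 7

At n = 7: 7² − 3·7 + 17 = 45 = 3·15, which is composite.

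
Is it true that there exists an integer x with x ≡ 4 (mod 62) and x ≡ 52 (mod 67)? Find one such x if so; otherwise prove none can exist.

gcd(62, 67) = 1, so the Chinese Remainder Theorem guarantees exactly one residue class mod 4154 satisfying both.
Write x = 4 + 62t and require 4 + 62t ≡ 52 (mod 67), i.e. 62t ≡ 48 (mod 67).
Invert 62 mod 67 by the Euclidean algorithm: 67 = 1·62 + 5, 62 = 12·5 + 2, 5 = 2·2 + 1, 2 = 2·1 + 0; back-substituting, 1 = 5 − 2·2 = 5 − 2·(62 − 12·5) = −2·62 + 25·5 = −2·62 + 25·(67 − 1·62) = 25·67 − 27·62. Hence 62·(-27) ≡ 1, so 62⁻¹ ≡ -27 ≡ 40 (mod 67).
Multiplying by 40: t ≡ 40·48 = 1920 ≡ 44 (mod 67).
Taking t = 44 gives x = 4 + 62·44 = 2732.
Verify: 2732 = 44·62 + 4 and 2732 = 40·67 + 52. ✓

x = 2732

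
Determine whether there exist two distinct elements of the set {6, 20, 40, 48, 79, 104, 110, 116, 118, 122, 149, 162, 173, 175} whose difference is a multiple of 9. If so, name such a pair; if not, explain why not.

20 mod 9 = 2 and 110 mod 9 = 2, so 110 − 20 = 90 = 10·9.

20 and 110 are such a pair.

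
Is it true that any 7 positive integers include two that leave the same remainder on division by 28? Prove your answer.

No, the set {5, 6, 7, 8, 9, 10, 11} is a counterexample.

Consider the 7 integers 5, 6, …, 11. They lie in distinct residue classes modulo 28, since 7 ≤ 28.
Hence this collection has no pair with equal remainders mod 28, disproving the claim.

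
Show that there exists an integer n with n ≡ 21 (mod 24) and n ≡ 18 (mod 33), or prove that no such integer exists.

The moduli are not coprime: gcd(24, 33) = 3. Compatibility requires 3 ∣ (18 − 21) = -3, which holds, so solutions exist.
The integers ≡ 21 (mod 24) are 21, 45, 69, 93, 117, …; their remainders mod 33 are 21, 12, 3, 27, 18, so n = 117 is the first that is ≡ 18 (mod 33).
Check: 117 mod 24 = 21, 117 mod 33 = 18. ✓

n = 117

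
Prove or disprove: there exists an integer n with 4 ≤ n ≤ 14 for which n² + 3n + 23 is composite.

n = 8

At n = 8: 8² + 3·8 + 23 = 111 = 3·37, which is composite.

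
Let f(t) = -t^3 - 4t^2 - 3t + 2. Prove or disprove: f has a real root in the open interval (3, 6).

No such root exists.

The endpoint values f(3) = -70 and f(6) = -376 are both negative. Claim: f(t) < 0 for every t in (3, 6).
Substitute t = 3 + u, where 0 < u < 3 on the interval. Expanding, f(3 + u) = -u^3 - 13u^2 - 54u - 70.
All 4 nonzero coefficients of this polynomial in u are negative; hence for u > 0 the value is a sum of negative terms (the constant -70 among them).
So f is strictly negative on (3, 6); no root exists in the interval.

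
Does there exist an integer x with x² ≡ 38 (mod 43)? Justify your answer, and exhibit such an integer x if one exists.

Take x = 9. Then 9² = 81 = 1·43 + 38, so 9² ≡ 38 (mod 43).

x = 9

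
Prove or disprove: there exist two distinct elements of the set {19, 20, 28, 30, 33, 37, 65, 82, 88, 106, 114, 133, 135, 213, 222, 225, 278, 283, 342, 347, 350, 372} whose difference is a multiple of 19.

Yes: 19 and 114.

Reduce each element mod 19: 19↦0, 20↦1, 28↦9, 30↦11, 33↦14, 37↦18, 65↦8, 82↦6, 88↦12, 106↦11, 114↦0, 133↦0, 135↦2, 213↦4, 222↦13, 225↦16, 278↦12, 283↦17, 342↦0, 347↦5, 350↦8, 372↦11. The residue 0 repeats (at 19 and 114), and 114 − 19 = 95 = 5·19.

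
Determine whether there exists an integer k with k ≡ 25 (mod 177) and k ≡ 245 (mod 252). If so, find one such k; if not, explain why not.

There is no such integer.

gcd(177, 252) = 3. If k ≡ 25 (mod 177) and k ≡ 245 (mod 252), then k ≡ 25 (mod 3) and k ≡ 245 (mod 3).
However 25 ≡ 1 and 245 ≡ 2 (mod 3), and 1 ≠ 2.
Hence the system has no solution.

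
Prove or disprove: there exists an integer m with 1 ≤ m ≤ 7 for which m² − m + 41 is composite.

The values for m = 1, 2, …, 7 are 41, 43, 47, 53, 61, 71, 83, and each of these is prime.
So no value in the range makes the expression composite.

There is no such integer m in that range.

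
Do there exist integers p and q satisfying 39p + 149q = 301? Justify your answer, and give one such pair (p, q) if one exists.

Since gcd(39, 149) = 1, every integer is an integer combination of 39 and 149.
Run the Euclidean algorithm on 149 and 39: 149 = 3·39 + 32, 39 = 1·32 + 7, 32 = 4·7 + 4, 7 = 1·4 + 3, 4 = 1·3 + 1, 3 = 3·1 + 0.
Unwinding: 1 = 4 − 1·3 = 4 − (7 − 1·4) = −7 + 2·4 = −7 + 2·(32 − 4·7) = 2·32 − 9·7 = 2·32 − 9·(39 − 1·32) = −9·39 + 11·32 = −9·39 + 11·(149 − 3·39) = 11·149 − 42·39, i.e. 39·(-42) + 149·11 = 1.
Times 301: 39·(-12642) + 149·3311 = 301, so (-12642, 3311) solves it.
Adding 85·149 to p and subtracting 85·39 from q gives the tidier solution (23, -4).
Indeed 39·23 + 149·(-4) = 897 − 596 = 301.

p = 23, q = -4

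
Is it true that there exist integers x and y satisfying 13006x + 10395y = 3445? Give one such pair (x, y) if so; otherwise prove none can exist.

There are no such integers.

Any value of 13006x + 10395y is a multiple of gcd(13006, 10395) = 7.
However 3445 leaves remainder 1 on division by 7.
So the equation is unsolvable over ℤ.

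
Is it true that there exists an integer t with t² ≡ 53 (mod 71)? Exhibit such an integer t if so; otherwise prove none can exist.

71 is prime, so by Euler's criterion 53 is a square mod 71 iff 53^((71−1)/2) = 53^35 ≡ 1 (mod 71).
Squaring successively (mod 71): 53^2 = 2809 ≡ 40; 53^4 ≡ 40² = 1600 ≡ 38; 53^8 ≡ 38² = 1444 ≡ 24; 53^16 ≡ 24² = 576 ≡ 8; 53^32 ≡ 8² = 64 ≡ 64.
Since 35 = 32 + 2 + 1, 53^35 ≡ 64 · 40 · 53; multiplying out mod 71: 64·40 = 2560 ≡ 4, then 4·53 = 212 ≡ 70. Thus 53^35 ≡ 70 ≡ −1 (mod 71).
The value −1 means 53 is a non-residue modulo 71, so t² ≡ 53 (mod 71) is impossible.

There is no such integer.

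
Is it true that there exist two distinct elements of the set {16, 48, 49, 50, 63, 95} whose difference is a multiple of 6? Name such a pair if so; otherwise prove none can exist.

No such pair exists.

Reduce each element modulo 6: 16↦4, 48↦0, 49↦1, 50↦2, 63↦3, 95↦5.
These 6 residues are pairwise different, hence no difference of two elements is divisible by 6.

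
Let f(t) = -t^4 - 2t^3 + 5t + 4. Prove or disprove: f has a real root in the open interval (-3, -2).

No.

The endpoint values f(-3) = -38 and f(-2) = -6 are both negative. Claim: f(t) < 0 for every t in (-3, -2).
Substitute t = -2 − u, where 0 < u < 1 on the interval. Expanding, f(-2 − u) = -u^4 - 6u^3 - 12u^2 - 13u - 6.
The nonzero coefficients here are all negative, so for u > 0 every term is negative (or zero), and the constant term -6 is strictly negative.
Therefore f(t) < 0 throughout (-3, -2), and f has no zero there.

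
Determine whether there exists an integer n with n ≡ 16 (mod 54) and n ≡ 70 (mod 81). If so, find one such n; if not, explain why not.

Here gcd(54, 81) = 27, and both 16 and 70 leave remainder 16 mod 27, so the system is consistent.
List candidates n ≡ 16 (mod 54): 16, 70. Modulo 81 these are 16, 70; 70 gives 70 as required.
Verify: 70 = 1·54 + 16 and 70 = 0·81 + 70. ✓

n = 70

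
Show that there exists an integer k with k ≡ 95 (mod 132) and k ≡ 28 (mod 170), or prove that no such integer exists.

Both moduli are multiples of 2 = gcd(132, 170), so any solution would satisfy k ≡ 95 and k ≡ 28 modulo 2 simultaneously.
However 95 ≡ 1 and 28 ≡ 0 (mod 2), and 1 ≠ 0.
Therefore no such k exists.

No, no such integer exists.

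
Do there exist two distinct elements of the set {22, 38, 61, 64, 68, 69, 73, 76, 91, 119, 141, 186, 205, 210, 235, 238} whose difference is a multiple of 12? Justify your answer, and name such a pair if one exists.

The pair (22, 238) works.

Both 22 and 238 leave remainder 10 on division by 12; their difference 216 = 18·12 is a multiple of 12.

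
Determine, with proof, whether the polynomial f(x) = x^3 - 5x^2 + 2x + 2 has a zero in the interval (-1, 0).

f(-1) = -6 and f(0) = 2, which have opposite signs.
f is continuous everywhere (it is a polynomial), in particular on [-1, 0].
By the Intermediate Value Theorem, f takes the value 0 somewhere in the open interval.

Yes, f has a root in the interval.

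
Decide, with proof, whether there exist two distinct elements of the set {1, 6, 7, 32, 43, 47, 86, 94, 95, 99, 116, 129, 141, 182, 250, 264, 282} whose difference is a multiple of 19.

No such pair exists.

Two integers differ by a multiple of 19 exactly when they have the same residue mod 19. The residues are 1↦1, 6↦6, 7↦7, 32↦13, 43↦5, 47↦9, 86↦10, 94↦18, 95↦0, 99↦4, 116↦2, 129↦15, 141↦8, 182↦11, 250↦3, 264↦17, 282↦16.
No residue repeats among the 17 elements, so no pair has difference ≡ 0 (mod 19).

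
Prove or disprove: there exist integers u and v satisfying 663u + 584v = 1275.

u = 541, v = -612

Since gcd(663, 584) = 1, every integer is an integer combination of 663 and 584.
Euclidean algorithm: 663 = 1·584 + 79, 584 = 7·79 + 31, 79 = 2·31 + 17, 31 = 1·17 + 14, 17 = 1·14 + 3, 14 = 4·3 + 2, 3 = 1·2 + 1, 2 = 2·1 + 0.
Unwinding: 1 = 3 − 1·2 = 3 − (14 − 4·3) = −14 + 5·3 = −14 + 5·(17 − 1·14) = 5·17 − 6·14 = 5·17 − 6·(31 − 1·17) = −6·31 + 11·17 = −6·31 + 11·(79 − 2·31) = 11·79 − 28·31 = 11·79 − 28·(584 − 7·79) = −28·584 + 207·79 = −28·584 + 207·(663 − 1·584) = 207·663 − 235·584, i.e. 663·207 + 584·(-235) = 1.
Times 1275: 663·263925 + 584·(-299625) = 1275, so (263925, -299625) solves it.
Shifting by a multiple of (584, −663) keeps it a solution: u = 263925 − 451·584 = 541, v = -299625 + 451·663 = -612.
Check: 663·541 + 584·(-612) = 358683 − 357408 = 1275. ✓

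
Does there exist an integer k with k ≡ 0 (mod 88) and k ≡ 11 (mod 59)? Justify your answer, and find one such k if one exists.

The moduli 88 and 59 are coprime, so by the Chinese Remainder Theorem a unique solution modulo 5192 exists.
Write k = 0 + 88t and require 0 + 88t ≡ 11 (mod 59), i.e. 88t ≡ 11 (mod 59).
88 ≡ 29 (mod 59), so this reads 29t ≡ 11 (mod 59). To invert 29 modulo 59: 59 = 2·29 + 1, 29 = 29·1 + 0, and unwinding, 1 = 59 − 2·29. Thus 29⁻¹ ≡ -2 ≡ 57 (mod 59).
Multiplying by 57: t ≡ 57·11 = 627 ≡ 37 (mod 59).
Taking t = 37 gives k = 0 + 88·37 = 3256.
Check: 3256 mod 88 = 0, 3256 mod 59 = 11. ✓

k = 3256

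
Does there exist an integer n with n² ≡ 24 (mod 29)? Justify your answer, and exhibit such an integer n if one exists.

Take n = 16. Then 16² = 256 = 8·29 + 24, so 16² ≡ 24 (mod 29).

n = 16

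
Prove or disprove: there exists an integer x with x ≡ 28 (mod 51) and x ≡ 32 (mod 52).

x = 2476

The moduli 51 and 52 are coprime, so by the Chinese Remainder Theorem a unique solution modulo 2652 exists.
Write x = 28 + 51t and require 28 + 51t ≡ 32 (mod 52), i.e. 51t ≡ 4 (mod 52).
To invert 51 modulo 52: 52 = 1·51 + 1, 51 = 51·1 + 0, and unwinding, 1 = 52 − 1·51. Thus 51⁻¹ ≡ -1 ≡ 51 (mod 52).
Therefore t ≡ 51·4 = 204 ≡ 48 (mod 52).
Taking t = 48 gives x = 28 + 51·48 = 2476.
Verify: 2476 = 48·51 + 28 and 2476 = 47·52 + 32. ✓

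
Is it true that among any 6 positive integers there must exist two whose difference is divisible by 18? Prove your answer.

No, the set {24, 25, 26, 27, 28, 29} is a counterexample.

Consider the 6 integers 24, 25, …, 29. They lie in distinct residue classes modulo 18, since 6 ≤ 18.
The differences between them range over 1, …, 5, none of which is divisible by 18.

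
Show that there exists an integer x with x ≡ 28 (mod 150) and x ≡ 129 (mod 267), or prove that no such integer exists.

Reduce both congruences modulo 3, which divides 150 and 267: they say x ≡ 28 (mod 3) and x ≡ 129 (mod 3).
These are incompatible: 28 − 129 = -101 is not divisible by 3.
Hence the system has no solution.

No such integer exists.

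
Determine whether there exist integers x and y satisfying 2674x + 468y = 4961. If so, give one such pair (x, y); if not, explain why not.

There are no such integers.

Both 2674 and 468 are divisible by gcd(2674, 468) = 2, hence so is any combination 2674x + 468y.
But 4961 is not a multiple of 2 (it leaves remainder 1).
So the equation is unsolvable over ℤ.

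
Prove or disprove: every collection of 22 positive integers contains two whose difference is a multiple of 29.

No; for instance {43, 44, 45, 46, 47, 48, 49, 50, 51, 52, 53, 54, 55, 56, 57, 58, 59, 60, 61, 62, 63, 64} is a counterexample.

Consider the 22 integers 43, 44, …, 64. They lie in distinct residue classes modulo 29, since 22 ≤ 29.
No two share a residue, so no pair has difference divisible by 29; the claim fails for this set.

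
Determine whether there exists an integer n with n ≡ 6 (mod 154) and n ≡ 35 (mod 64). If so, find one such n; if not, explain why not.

There is no such integer.

gcd(154, 64) = 2. If n ≡ 6 (mod 154) and n ≡ 35 (mod 64), then n ≡ 6 (mod 2) and n ≡ 35 (mod 2).
However 6 ≡ 0 and 35 ≡ 1 (mod 2), and 0 ≠ 1.
Therefore no such n exists.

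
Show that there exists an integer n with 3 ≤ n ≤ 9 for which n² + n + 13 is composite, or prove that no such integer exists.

At n = 7: 7² + 7 + 13 = 69 = 3·23, which is composite.

n = 7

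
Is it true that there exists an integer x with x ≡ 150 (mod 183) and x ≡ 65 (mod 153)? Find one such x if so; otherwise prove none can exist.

No such integer exists.

gcd(183, 153) = 3. If x ≡ 150 (mod 183) and x ≡ 65 (mod 153), then x ≡ 150 (mod 3) and x ≡ 65 (mod 3).
These are incompatible: 150 − 65 = 85 is not divisible by 3.
So no integer satisfies both congruences.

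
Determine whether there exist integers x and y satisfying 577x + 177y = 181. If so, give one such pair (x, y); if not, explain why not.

x = 154, y = -501

Since gcd(577, 177) = 1, every integer is an integer combination of 577 and 177.
Dividing repeatedly: 577 = 3·177 + 46, 177 = 3·46 + 39, 46 = 1·39 + 7, 39 = 5·7 + 4, 7 = 1·4 + 3, 4 = 1·3 + 1, 3 = 3·1 + 0.
Working back up the chain: 1 = 4 − 1·3 = 4 − (7 − 1·4) = −7 + 2·4 = −7 + 2·(39 − 5·7) = 2·39 − 11·7 = 2·39 − 11·(46 − 1·39) = −11·46 + 13·39 = −11·46 + 13·(177 − 3·46) = 13·177 − 50·46 = 13·177 − 50·(577 − 3·177) = −50·577 + 163·177. So 577·(-50) + 177·163 = 1.
Scaling by 181 gives the particular solution (x, y) = (-9050, 29503).
Adding 52·177 to x and subtracting 52·577 from y gives the tidier solution (154, -501).
Indeed 577·154 + 177·(-501) = 88858 − 88677 = 181.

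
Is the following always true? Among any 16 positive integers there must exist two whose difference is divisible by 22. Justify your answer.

No, the set {46, 47, 48, 49, 50, 51, 52, 53, 54, 55, 56, 57, 58, 59, 60, 61} is a counterexample.

Try 16 consecutive integers, 46, 47, …, 61. Their remainders mod 22 are 2, 3, 4, 5, 6, 7, 8, 9, 10, 11, 12, 13, 14, 15, 16, 17 — pairwise different, as any 16 ≤ 22 consecutive integers have distinct residues.
The differences between them range over 1, …, 15, none of which is divisible by 22.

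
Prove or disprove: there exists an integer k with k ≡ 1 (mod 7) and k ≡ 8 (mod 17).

k = 8

The moduli 7 and 17 are coprime, so by the Chinese Remainder Theorem a unique solution modulo 119 exists.
Write k = 1 + 7t and require 1 + 7t ≡ 8 (mod 17), i.e. 7t ≡ 7 (mod 17).
Note 7·5 = 35 ≡ 1 (mod 17) (as 35 − 1 = 2·17), so 7⁻¹ ≡ 5.
Multiplying by 5: t ≡ 5·7 = 35 ≡ 1 (mod 17).
With t = 1: k = 1 + 7·1 = 8.
Verify: 8 = 1·7 + 1 and 8 = 0·17 + 8. ✓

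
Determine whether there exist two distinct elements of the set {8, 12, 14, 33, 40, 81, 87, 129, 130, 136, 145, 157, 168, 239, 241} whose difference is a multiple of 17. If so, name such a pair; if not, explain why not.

No, no such pair exists.

Residues mod 17: 8↦8, 12↦12, 14↦14, 33↦16, 40↦6, 81↦13, 87↦2, 129↦10, 130↦11, 136↦0, 145↦9, 157↦4, 168↦15, 239↦1, 241↦3.
No residue repeats among the 15 elements, so no pair has difference ≡ 0 (mod 17).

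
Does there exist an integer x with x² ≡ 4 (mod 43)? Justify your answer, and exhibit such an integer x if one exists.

Take x = 2. Then 2² = 4, and since 0 ≤ 4 < 43 this is already reduced: 2² ≡ 4 (mod 43).

x = 2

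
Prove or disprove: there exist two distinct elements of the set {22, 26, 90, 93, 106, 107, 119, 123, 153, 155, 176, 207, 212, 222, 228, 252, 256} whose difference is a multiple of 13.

Yes: 22 and 256.

Both 22 and 256 leave remainder 9 on division by 13; their difference 234 = 18·13 is a multiple of 13.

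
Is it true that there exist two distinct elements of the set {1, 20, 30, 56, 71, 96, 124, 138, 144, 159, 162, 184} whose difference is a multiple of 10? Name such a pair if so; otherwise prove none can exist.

Yes: 1 and 71.

Reduce each element mod 10: 1↦1, 20↦0, 30↦0, 56↦6, 71↦1, 96↦6, 124↦4, 138↦8, 144↦4, 159↦9, 162↦2, 184↦4. The residue 1 repeats (at 1 and 71), and 71 − 1 = 70 = 7·10.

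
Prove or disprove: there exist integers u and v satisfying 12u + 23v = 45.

u = 21, v = -9

12 and 23 are coprime, so 12u + 23v ranges over all of ℤ.
Run the Euclidean algorithm on 23 and 12: 23 = 1·12 + 11, 12 = 1·11 + 1, 11 = 11·1 + 0.
Back-substituting, 1 = 12 − 1·11 = 12 − (23 − 1·12) = −23 + 2·12; that is, 12·2 + 23·(-1) = 1.
Multiplying through by 45: u = 2·45 = 90, v = (-1)·45 = -45 is a solution.
Subtracting 3·23 from u and adding 3·12 to v gives the tidier solution (21, -9).
Indeed 12·21 + 23·(-9) = 252 − 207 = 45.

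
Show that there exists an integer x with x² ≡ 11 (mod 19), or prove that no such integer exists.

x = 12 works: 12² = 144, and 144 − 11 = 133 = 7·19.

x = 12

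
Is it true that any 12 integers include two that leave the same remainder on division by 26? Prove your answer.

No; for instance {107, 108, 109, 110, 111, 112, 113, 114, 115, 116, 117, 118} is a counterexample.

Take the 12 consecutive integers 107, 108, …, 118: their residues mod 26 are all distinct because 12 ≤ 26.
So no two of them leave the same remainder on division by 26; the claim fails for this set.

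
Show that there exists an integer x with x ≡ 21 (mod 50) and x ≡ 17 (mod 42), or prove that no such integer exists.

The moduli are not coprime: gcd(50, 42) = 2. Compatibility requires 2 ∣ (17 − 21) = -4, which holds, so solutions exist.
Write x = 21 + 50t. Then 50t ≡ 17 − 21 ≡ 38 (mod 42); dividing through by 2 gives 25t ≡ 19 (mod 21).
25 ≡ 4 (mod 21), so this reads 4t ≡ 19 (mod 21). Since 4·16 = 64 = 3·21 + 1, the inverse of 4 mod 21 is 16.
Multiplying by 16: t ≡ 16·19 = 304 ≡ 10 (mod 21).
Then x = 21 + 50·10 = 521.
Indeed 521 ≡ 21 (mod 50) and 521 ≡ 17 (mod 42).

x = 521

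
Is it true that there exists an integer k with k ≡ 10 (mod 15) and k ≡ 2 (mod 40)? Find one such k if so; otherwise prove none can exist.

There is no such integer.

Both moduli are multiples of 5 = gcd(15, 40), so any solution would satisfy k ≡ 10 and k ≡ 2 modulo 5 simultaneously.
These are incompatible: 10 − 2 = 8 is not divisible by 5.
So no integer satisfies both congruences.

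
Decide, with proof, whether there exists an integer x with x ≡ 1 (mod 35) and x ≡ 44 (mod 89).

Since 35 and 89 share no common factor, CRT says the pair of congruences has a solution (unique mod 3115).
Any solution of the first congruence is x = 1 + 35t; substituting into the second, 35t ≡ 44 − 1 ≡ 43 (mod 89).
To invert 35 modulo 89: 89 = 2·35 + 19, 35 = 1·19 + 16, 19 = 1·16 + 3, 16 = 5·3 + 1, 3 = 3·1 + 0, and unwinding, 1 = 16 − 5·3 = 16 − 5·(19 − 1·16) = −5·19 + 6·16 = −5·19 + 6·(35 − 1·19) = 6·35 − 11·19 = 6·35 − 11·(89 − 2·35) = −11·89 + 28·35. Thus 35⁻¹ ≡ 28 (mod 89).
Therefore t ≡ 28·43 = 1204 ≡ 47 (mod 89).
With t = 47: x = 1 + 35·47 = 1646.
Check: 1646 mod 35 = 1, 1646 mod 89 = 44. ✓

x = 1646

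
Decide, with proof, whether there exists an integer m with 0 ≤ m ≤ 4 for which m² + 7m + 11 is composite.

At m = 4: 4² + 7·4 + 11 = 55 = 5·11, which is composite.

m = 4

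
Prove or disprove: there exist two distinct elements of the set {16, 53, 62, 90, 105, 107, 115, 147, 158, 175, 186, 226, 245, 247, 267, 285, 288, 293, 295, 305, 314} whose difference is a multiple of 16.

The pair (16, 288) works.

Both 16 and 288 leave remainder 0 on division by 16; their difference 272 = 17·16 is a multiple of 16.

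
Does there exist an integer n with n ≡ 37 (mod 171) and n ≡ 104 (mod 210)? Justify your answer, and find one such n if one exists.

Reduce both congruences modulo 3, which divides 171 and 210: they say n ≡ 37 (mod 3) and n ≡ 104 (mod 3).
However 37 ≡ 1 and 104 ≡ 2 (mod 3), and 1 ≠ 2.
Therefore no such n exists.

No such integer exists.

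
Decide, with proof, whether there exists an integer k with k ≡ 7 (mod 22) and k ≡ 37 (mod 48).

The moduli are not coprime: gcd(22, 48) = 2. Compatibility requires 2 ∣ (37 − 7) = 30, which holds, so solutions exist.
Write k = 7 + 22t. Then 22t ≡ 37 − 7 ≡ 30 (mod 48); dividing through by 2 gives 11t ≡ 15 (mod 24).
Note 11·11 = 121 ≡ 1 (mod 24) (as 121 − 1 = 5·24), so 11⁻¹ ≡ 11.
Therefore t ≡ 11·15 = 165 ≡ 21 (mod 24).
Then k = 7 + 22·21 = 469.
Verify: 469 = 21·22 + 7 and 469 = 9·48 + 37. ✓

k = 469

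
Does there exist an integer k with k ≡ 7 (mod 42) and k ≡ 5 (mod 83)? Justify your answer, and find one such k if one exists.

gcd(42, 83) = 1, so the Chinese Remainder Theorem guarantees exactly one residue class mod 3486 satisfying both.
Write k = 7 + 42t and require 7 + 42t ≡ 5 (mod 83), i.e. 42t ≡ 81 (mod 83).
Invert 42 mod 83 by the Euclidean algorithm: 83 = 1·42 + 41, 42 = 1·41 + 1, 41 = 41·1 + 0; back-substituting, 1 = 42 − 1·41 = 42 − (83 − 1·42) = −83 + 2·42. Hence 42·2 ≡ 1, so 42⁻¹ ≡ 2 (mod 83).
Multiplying by 2: t ≡ 2·81 = 162 ≡ 79 (mod 83).
Taking t = 79 gives k = 7 + 42·79 = 3325.
Check: 3325 mod 42 = 7, 3325 mod 83 = 5. ✓

k = 3325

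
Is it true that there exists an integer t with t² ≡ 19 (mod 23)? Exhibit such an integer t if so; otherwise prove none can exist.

No such integer exists.

Apply Euler's criterion with the prime 23: 19 is a quadratic residue iff 19^11 ≡ 1 (mod 23), and a non-residue iff it is ≡ −1.
Repeated squaring mod 23: 19^2 = 361 ≡ 16; 19^4 ≡ 16² = 256 ≡ 3; 19^8 ≡ 3² = 9 ≡ 9.
Since 11 = 8 + 2 + 1, 19^11 ≡ 9 · 16 · 19; multiplying out mod 23: 9·16 = 144 ≡ 6, then 6·19 = 114 ≡ 22. Thus 19^11 ≡ 22 ≡ −1 (mod 23).
The value −1 means 19 is a non-residue modulo 23, so t² ≡ 19 (mod 23) is impossible.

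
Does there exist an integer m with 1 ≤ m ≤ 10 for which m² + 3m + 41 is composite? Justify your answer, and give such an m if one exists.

m = 5

At m = 5: 5² + 3·5 + 41 = 81 = 3·27, which is composite.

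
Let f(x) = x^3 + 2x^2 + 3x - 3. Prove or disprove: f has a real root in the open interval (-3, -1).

f(-3) = -21 and f(-1) = -5, both negative.
f'(x) = 3x^2 + 4x + 3 has discriminant 4² − 4·3·3 = -20 < 0, so f' has no real roots and is positive for every real x.
So f is strictly increasing; between -3 and -1 its values lie between f(-3) = -21 and f(-1) = -5, all negative. Therefore f has no root in (-3, -1).

f has no root in that interval.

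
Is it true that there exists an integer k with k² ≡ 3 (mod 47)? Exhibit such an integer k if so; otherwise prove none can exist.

k = 35 works: 35² = 1225, and 1225 − 3 = 1222 = 26·47.

k = 35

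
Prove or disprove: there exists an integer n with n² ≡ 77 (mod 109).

No, no such integer exists.

Apply Euler's criterion with the prime 109: 77 is a quadratic residue iff 77^54 ≡ 1 (mod 109), and a non-residue iff it is ≡ −1.
Squaring successively (mod 109): 77^2 = 5929 ≡ 43; 77^4 ≡ 43² = 1849 ≡ 105; 77^8 ≡ 105² = 11025 ≡ 16; 77^16 ≡ 16² = 256 ≡ 38; 77^32 ≡ 38² = 1444 ≡ 27.
Since 54 = 32 + 16 + 4 + 2, 77^54 ≡ 27 · 38 · 105 · 43; multiplying out mod 109: 27·38 = 1026 ≡ 45, then 45·105 = 4725 ≡ 38, then 38·43 = 1634 ≡ 108. Thus 77^54 ≡ 108 ≡ −1 (mod 109).
By Euler's criterion 77 is a quadratic non-residue mod 109: no n satisfies n² ≡ 77 (mod 109).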